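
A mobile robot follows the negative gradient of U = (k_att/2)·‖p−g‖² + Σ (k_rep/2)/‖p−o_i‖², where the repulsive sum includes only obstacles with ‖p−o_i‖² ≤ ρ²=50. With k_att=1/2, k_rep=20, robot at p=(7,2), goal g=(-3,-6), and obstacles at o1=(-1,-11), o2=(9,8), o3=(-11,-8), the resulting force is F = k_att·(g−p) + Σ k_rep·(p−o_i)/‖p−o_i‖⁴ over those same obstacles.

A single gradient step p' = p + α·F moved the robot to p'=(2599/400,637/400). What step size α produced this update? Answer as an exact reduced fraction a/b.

F_att = 1/2·(g−p) = 1/2·(-10,-8) = (-5.0000,-4.0000)
o1: d²=233 > ρ²=50 → inactive
o2: d²=40 ≤ ρ²=50; F_rep = 20·(-2,-6)/40² = (-0.0250,-0.0750)
o3: d²=424 > ρ²=50 → inactive
F = F_att + ΣF_rep = (-5.0250,-4.0750)
Δp = p'−p = (-0.5025,-0.4075); α = Δx/Fx = (-201/400) / (-201/40) = 1/10
check: Δy/Fy = (-163/400) / (-163/40) = 1/10 ✓

α = 1/10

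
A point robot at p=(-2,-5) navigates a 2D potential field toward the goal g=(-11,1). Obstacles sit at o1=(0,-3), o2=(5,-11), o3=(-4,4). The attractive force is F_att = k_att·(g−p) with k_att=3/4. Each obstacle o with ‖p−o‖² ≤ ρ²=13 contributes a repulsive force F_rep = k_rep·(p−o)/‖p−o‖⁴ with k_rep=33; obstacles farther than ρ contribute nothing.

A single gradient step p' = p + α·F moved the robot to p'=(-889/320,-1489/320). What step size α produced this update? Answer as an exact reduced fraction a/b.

F_att = 3/4·(g−p) = 3/4·(-9,6) = (-6.7500,4.5000)
o1: d²=8 ≤ ρ²=13; F_rep = 33·(-2,-2)/8² = (-1.0312,-1.0312)
o2: d²=85 > ρ²=13 → inactive
o3: d²=85 > ρ²=13 → inactive
F = F_att + ΣF_rep = (-7.7812,3.4688)
Δp = p'−p = (-0.7781,0.3469); α = Δx/Fx = (-249/320) / (-249/32) = 1/10
check: Δy/Fy = (111/320) / (111/32) = 1/10 ✓

α = 1/10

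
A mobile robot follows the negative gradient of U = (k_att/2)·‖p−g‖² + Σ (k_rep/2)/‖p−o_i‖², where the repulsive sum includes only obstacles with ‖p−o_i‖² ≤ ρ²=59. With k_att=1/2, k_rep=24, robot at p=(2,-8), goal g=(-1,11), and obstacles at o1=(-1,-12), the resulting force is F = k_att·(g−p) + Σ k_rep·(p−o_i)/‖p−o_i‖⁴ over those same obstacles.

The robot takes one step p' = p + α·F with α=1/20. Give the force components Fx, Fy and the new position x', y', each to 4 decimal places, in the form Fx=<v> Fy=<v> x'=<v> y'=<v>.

F_att = 1/2·(g−p) = 1/2·(-3,19) = (-1.5000,9.5000)
o1: d²=25 ≤ ρ²=59; F_rep = 24·(3,4)/25² = (0.1152,0.1536)
F = F_att + ΣF_rep = (-1.3848,9.6536)
p' = p + 1/20·F = (1.9308,-7.5173)

Fx=-1.3848 Fy=9.6536 x'=1.9308 y'=-7.5173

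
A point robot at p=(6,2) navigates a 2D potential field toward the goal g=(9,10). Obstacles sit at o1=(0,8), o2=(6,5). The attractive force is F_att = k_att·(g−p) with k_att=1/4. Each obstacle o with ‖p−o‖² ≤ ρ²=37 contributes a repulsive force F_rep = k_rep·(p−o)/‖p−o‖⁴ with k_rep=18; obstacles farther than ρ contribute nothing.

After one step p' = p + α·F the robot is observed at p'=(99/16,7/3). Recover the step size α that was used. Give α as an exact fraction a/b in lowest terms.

F_att = 1/4·(g−p) = 1/4·(3,8) = (0.7500,2.0000)
o1: d²=72 > ρ²=37 → inactive
o2: d²=9 ≤ ρ²=37; F_rep = 18·(0,-3)/9² = (0.0000,-0.6667)
F = F_att + ΣF_rep = (0.7500,1.3333)
Δp = p'−p = (0.1875,0.3333); α = Δx/Fx = (3/16) / (3/4) = 1/4
check: Δy/Fy = (1/3) / (4/3) = 1/4 ✓

α = 1/4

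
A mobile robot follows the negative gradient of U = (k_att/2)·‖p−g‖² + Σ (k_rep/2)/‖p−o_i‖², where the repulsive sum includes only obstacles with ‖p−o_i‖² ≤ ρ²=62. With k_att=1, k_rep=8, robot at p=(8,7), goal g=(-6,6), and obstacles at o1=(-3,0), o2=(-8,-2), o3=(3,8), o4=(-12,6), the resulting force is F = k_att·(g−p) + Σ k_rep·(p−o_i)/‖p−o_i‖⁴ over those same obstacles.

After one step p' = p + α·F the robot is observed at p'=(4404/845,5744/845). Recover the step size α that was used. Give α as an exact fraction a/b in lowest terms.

F_att = 1·(g−p) = 1·(-14,-1) = (-14.0000,-1.0000)
o1: d²=170 > ρ²=62 → inactive
o2: d²=337 > ρ²=62 → inactive
o3: d²=26 ≤ ρ²=62; F_rep = 8·(5,-1)/26² = (0.0592,-0.0118)
o4: d²=401 > ρ²=62 → inactive
F = F_att + ΣF_rep = (-13.9408,-1.0118)
Δp = p'−p = (-2.7882,-0.2024); α = Δx/Fx = (-2356/845) / (-2356/169) = 1/5
check: Δy/Fy = (-171/845) / (-171/169) = 1/5 ✓

α = 1/5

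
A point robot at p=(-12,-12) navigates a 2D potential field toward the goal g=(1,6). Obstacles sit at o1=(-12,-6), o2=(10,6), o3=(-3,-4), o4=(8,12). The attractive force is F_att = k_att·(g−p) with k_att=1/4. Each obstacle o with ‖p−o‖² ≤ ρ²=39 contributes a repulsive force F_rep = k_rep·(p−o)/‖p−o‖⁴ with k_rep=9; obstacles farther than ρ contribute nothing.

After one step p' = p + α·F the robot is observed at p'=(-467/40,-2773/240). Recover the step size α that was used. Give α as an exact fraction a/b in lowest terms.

F_att = 1/4·(g−p) = 1/4·(13,18) = (3.2500,4.5000)
o1: d²=36 ≤ ρ²=39; F_rep = 9·(0,-6)/36² = (0.0000,-0.0417)
o2: d²=808 > ρ²=39 → inactive
o3: d²=145 > ρ²=39 → inactive
o4: d²=976 > ρ²=39 → inactive
F = F_att + ΣF_rep = (3.2500,4.4583)
Δp = p'−p = (0.3250,0.4458); α = Δx/Fx = (13/40) / (13/4) = 1/10
check: Δy/Fy = (107/240) / (107/24) = 1/10 ✓

α = 1/10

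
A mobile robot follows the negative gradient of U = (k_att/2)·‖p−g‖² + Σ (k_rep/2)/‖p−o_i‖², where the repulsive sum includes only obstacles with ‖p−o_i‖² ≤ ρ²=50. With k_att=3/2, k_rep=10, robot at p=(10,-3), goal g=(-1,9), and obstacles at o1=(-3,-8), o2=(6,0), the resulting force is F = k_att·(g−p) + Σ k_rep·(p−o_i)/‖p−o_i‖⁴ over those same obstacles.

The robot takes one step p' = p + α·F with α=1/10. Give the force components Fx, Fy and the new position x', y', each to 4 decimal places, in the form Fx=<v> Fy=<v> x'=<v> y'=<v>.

Fx=-16.4360 Fy=17.9520 x'=8.3564 y'=-1.2048

F_att = 3/2·(g−p) = 3/2·(-11,12) = (-16.5000,18.0000)
o1: d²=194 > ρ²=50 → inactive
o2: d²=25 ≤ ρ²=50; F_rep = 10·(4,-3)/25² = (0.0640,-0.0480)
F = F_att + ΣF_rep = (-16.4360,17.9520)
p' = p + 1/10·F = (8.3564,-1.2048)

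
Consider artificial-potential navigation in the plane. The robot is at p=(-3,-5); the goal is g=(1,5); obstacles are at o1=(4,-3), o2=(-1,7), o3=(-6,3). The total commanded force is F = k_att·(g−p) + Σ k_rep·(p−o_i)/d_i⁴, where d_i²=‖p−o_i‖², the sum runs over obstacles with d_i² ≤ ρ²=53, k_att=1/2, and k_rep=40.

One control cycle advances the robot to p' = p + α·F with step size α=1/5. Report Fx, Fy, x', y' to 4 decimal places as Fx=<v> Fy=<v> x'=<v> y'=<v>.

Fx=1.9003 Fy=4.9715 x'=-2.6199 y'=-4.0057

F_att = 1/2·(g−p) = 1/2·(4,10) = (2.0000,5.0000)
o1: d²=53 ≤ ρ²=53; F_rep = 40·(-7,-2)/53² = (-0.0997,-0.0285)
o2: d²=148 > ρ²=53 → inactive
o3: d²=73 > ρ²=53 → inactive
F = F_att + ΣF_rep = (1.9003,4.9715)
p' = p + 1/5·F = (-2.6199,-4.0057)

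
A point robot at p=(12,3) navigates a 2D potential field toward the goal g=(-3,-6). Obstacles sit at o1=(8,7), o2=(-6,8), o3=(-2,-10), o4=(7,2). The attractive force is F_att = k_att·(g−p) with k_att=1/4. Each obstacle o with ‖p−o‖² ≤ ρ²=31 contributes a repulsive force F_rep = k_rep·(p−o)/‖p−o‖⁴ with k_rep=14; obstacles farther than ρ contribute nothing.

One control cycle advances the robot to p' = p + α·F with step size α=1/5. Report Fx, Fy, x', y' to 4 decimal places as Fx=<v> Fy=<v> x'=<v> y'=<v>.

Fx=-3.6464 Fy=-2.2293 x'=11.2707 y'=2.5541

F_att = 1/4·(g−p) = 1/4·(-15,-9) = (-3.7500,-2.2500)
o1: d²=32 > ρ²=31 → inactive
o2: d²=349 > ρ²=31 → inactive
o3: d²=365 > ρ²=31 → inactive
o4: d²=26 ≤ ρ²=31; F_rep = 14·(5,1)/26² = (0.1036,0.0207)
F = F_att + ΣF_rep = (-3.6464,-2.2293)
p' = p + 1/5·F = (11.2707,2.5541)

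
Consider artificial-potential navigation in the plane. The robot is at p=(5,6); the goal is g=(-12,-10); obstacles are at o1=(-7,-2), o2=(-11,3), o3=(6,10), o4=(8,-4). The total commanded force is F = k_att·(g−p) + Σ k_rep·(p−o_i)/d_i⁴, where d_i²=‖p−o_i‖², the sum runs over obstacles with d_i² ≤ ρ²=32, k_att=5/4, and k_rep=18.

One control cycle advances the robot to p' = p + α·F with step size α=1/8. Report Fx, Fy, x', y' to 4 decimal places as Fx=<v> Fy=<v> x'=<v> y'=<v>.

Fx=-21.3123 Fy=-20.2491 x'=2.3360 y'=3.4689

F_att = 5/4·(g−p) = 5/4·(-17,-16) = (-21.2500,-20.0000)
o1: d²=208 > ρ²=32 → inactive
o2: d²=265 > ρ²=32 → inactive
o3: d²=17 ≤ ρ²=32; F_rep = 18·(-1,-4)/17² = (-0.0623,-0.2491)
o4: d²=109 > ρ²=32 → inactive
F = F_att + ΣF_rep = (-21.3123,-20.2491)
p' = p + 1/8·F = (2.3360,3.4689)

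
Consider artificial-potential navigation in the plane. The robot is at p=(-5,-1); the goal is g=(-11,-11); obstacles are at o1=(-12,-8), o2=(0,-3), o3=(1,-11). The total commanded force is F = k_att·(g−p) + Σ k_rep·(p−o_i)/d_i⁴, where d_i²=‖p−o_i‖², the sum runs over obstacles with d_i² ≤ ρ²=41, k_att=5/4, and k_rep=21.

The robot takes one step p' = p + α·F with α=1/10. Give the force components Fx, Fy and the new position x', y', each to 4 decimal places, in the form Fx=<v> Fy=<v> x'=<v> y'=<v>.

Fx=-7.6249 Fy=-12.4501 x'=-5.7625 y'=-2.2450

F_att = 5/4·(g−p) = 5/4·(-6,-10) = (-7.5000,-12.5000)
o1: d²=98 > ρ²=41 → inactive
o2: d²=29 ≤ ρ²=41; F_rep = 21·(-5,2)/29² = (-0.1249,0.0499)
o3: d²=136 > ρ²=41 → inactive
F = F_att + ΣF_rep = (-7.6249,-12.4501)
p' = p + 1/10·F = (-5.7625,-2.2450)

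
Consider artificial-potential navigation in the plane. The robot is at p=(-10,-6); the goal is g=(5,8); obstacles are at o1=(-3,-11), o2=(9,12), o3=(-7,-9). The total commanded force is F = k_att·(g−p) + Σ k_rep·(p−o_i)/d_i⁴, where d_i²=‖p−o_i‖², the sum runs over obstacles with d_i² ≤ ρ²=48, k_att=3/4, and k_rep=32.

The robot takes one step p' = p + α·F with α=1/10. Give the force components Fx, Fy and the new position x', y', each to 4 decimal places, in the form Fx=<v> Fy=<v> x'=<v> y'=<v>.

F_att = 3/4·(g−p) = 3/4·(15,14) = (11.2500,10.5000)
o1: d²=74 > ρ²=48 → inactive
o2: d²=685 > ρ²=48 → inactive
o3: d²=18 ≤ ρ²=48; F_rep = 32·(-3,3)/18² = (-0.2963,0.2963)
F = F_att + ΣF_rep = (10.9537,10.7963)
p' = p + 1/10·F = (-8.9046,-4.9204)

Fx=10.9537 Fy=10.7963 x'=-8.9046 y'=-4.9204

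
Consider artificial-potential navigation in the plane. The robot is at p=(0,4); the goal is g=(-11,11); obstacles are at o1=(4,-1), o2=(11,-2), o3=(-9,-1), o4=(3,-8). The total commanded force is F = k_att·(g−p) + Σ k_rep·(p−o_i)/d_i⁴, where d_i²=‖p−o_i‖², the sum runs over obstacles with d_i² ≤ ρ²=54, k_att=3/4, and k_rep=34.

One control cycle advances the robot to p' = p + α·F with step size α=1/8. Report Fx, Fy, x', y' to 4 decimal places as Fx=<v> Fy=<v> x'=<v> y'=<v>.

Fx=-8.3309 Fy=5.3511 x'=-1.0414 y'=4.6689

F_att = 3/4·(g−p) = 3/4·(-11,7) = (-8.2500,5.2500)
o1: d²=41 ≤ ρ²=54; F_rep = 34·(-4,5)/41² = (-0.0809,0.1011)
o2: d²=157 > ρ²=54 → inactive
o3: d²=106 > ρ²=54 → inactive
o4: d²=153 > ρ²=54 → inactive
F = F_att + ΣF_rep = (-8.3309,5.3511)
p' = p + 1/8·F = (-1.0414,4.6689)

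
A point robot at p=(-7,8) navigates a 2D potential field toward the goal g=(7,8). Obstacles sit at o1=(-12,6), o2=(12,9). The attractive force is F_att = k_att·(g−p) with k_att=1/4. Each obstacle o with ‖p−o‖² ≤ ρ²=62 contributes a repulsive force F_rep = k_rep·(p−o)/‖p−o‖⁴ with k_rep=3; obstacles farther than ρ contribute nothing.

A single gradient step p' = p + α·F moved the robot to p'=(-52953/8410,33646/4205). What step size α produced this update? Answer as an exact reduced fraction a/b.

α = 1/5

F_att = 1/4·(g−p) = 1/4·(14,0) = (3.5000,0.0000)
o1: d²=29 ≤ ρ²=62; F_rep = 3·(5,2)/29² = (0.0178,0.0071)
o2: d²=362 > ρ²=62 → inactive
F = F_att + ΣF_rep = (3.5178,0.0071)
Δp = p'−p = (0.7036,0.0014); α = Δx/Fx = (5917/8410) / (5917/1682) = 1/5
check: Δy/Fy = (6/4205) / (6/841) = 1/5 ✓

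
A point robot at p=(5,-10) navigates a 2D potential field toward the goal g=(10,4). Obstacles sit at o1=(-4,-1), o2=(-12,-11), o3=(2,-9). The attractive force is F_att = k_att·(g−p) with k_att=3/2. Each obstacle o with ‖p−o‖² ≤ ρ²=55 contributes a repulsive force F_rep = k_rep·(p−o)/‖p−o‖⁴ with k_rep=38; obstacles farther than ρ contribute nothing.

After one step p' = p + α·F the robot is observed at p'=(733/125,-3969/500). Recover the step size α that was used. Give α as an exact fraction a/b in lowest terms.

α = 1/10

F_att = 3/2·(g−p) = 3/2·(5,14) = (7.5000,21.0000)
o1: d²=162 > ρ²=55 → inactive
o2: d²=290 > ρ²=55 → inactive
o3: d²=10 ≤ ρ²=55; F_rep = 38·(3,-1)/10² = (1.1400,-0.3800)
F = F_att + ΣF_rep = (8.6400,20.6200)
Δp = p'−p = (0.8640,2.0620); α = Δx/Fx = (108/125) / (216/25) = 1/10
check: Δy/Fy = (1031/500) / (1031/50) = 1/10 ✓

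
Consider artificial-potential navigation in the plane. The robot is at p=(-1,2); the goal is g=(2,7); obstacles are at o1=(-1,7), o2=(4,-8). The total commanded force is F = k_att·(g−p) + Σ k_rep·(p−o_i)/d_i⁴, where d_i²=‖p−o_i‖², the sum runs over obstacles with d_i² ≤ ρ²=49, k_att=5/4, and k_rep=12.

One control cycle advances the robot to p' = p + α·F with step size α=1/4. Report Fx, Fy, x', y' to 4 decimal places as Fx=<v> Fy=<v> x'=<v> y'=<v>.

F_att = 5/4·(g−p) = 5/4·(3,5) = (3.7500,6.2500)
o1: d²=25 ≤ ρ²=49; F_rep = 12·(0,-5)/25² = (0.0000,-0.0960)
o2: d²=125 > ρ²=49 → inactive
F = F_att + ΣF_rep = (3.7500,6.1540)
p' = p + 1/4·F = (-0.0625,3.5385)

Fx=3.7500 Fy=6.1540 x'=-0.0625 y'=3.5385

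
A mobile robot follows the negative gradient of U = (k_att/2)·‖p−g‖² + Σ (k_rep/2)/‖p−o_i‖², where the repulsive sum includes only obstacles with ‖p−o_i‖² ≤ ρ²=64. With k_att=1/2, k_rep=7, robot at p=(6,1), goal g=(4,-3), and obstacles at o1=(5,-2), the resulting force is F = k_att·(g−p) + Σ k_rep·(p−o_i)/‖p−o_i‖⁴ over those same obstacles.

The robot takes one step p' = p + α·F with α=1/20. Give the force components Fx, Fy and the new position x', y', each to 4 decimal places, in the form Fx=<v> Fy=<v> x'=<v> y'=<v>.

Fx=-0.9300 Fy=-1.7900 x'=5.9535 y'=0.9105

F_att = 1/2·(g−p) = 1/2·(-2,-4) = (-1.0000,-2.0000)
o1: d²=10 ≤ ρ²=64; F_rep = 7·(1,3)/10² = (0.0700,0.2100)
F = F_att + ΣF_rep = (-0.9300,-1.7900)
p' = p + 1/20·F = (5.9535,0.9105)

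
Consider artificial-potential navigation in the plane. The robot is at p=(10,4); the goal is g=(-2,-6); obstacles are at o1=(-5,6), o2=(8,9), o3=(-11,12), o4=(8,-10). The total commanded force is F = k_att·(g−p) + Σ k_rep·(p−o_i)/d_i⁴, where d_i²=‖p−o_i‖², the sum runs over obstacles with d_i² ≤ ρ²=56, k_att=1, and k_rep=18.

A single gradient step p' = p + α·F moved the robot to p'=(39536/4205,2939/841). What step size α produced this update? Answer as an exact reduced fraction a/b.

F_att = 1·(g−p) = 1·(-12,-10) = (-12.0000,-10.0000)
o1: d²=229 > ρ²=56 → inactive
o2: d²=29 ≤ ρ²=56; F_rep = 18·(2,-5)/29² = (0.0428,-0.1070)
o3: d²=505 > ρ²=56 → inactive
o4: d²=200 > ρ²=56 → inactive
F = F_att + ΣF_rep = (-11.9572,-10.1070)
Δp = p'−p = (-0.5979,-0.5054); α = Δx/Fx = (-2514/4205) / (-10056/841) = 1/20
check: Δy/Fy = (-425/841) / (-8500/841) = 1/20 ✓

α = 1/20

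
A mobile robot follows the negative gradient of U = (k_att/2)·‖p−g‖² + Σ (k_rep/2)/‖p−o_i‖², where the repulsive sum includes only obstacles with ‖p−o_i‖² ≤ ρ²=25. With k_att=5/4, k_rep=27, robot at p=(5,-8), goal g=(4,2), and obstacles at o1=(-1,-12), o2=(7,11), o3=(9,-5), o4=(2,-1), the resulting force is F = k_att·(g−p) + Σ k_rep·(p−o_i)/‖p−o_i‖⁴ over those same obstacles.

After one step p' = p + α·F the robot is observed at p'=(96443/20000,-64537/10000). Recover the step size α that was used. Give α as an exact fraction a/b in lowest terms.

α = 1/8

F_att = 5/4·(g−p) = 5/4·(-1,10) = (-1.2500,12.5000)
o1: d²=52 > ρ²=25 → inactive
o2: d²=365 > ρ²=25 → inactive
o3: d²=25 ≤ ρ²=25; F_rep = 27·(-4,-3)/25² = (-0.1728,-0.1296)
o4: d²=58 > ρ²=25 → inactive
F = F_att + ΣF_rep = (-1.4228,12.3704)
Δp = p'−p = (-0.1779,1.5463); α = Δx/Fx = (-3557/20000) / (-3557/2500) = 1/8
check: Δy/Fy = (15463/10000) / (15463/1250) = 1/8 ✓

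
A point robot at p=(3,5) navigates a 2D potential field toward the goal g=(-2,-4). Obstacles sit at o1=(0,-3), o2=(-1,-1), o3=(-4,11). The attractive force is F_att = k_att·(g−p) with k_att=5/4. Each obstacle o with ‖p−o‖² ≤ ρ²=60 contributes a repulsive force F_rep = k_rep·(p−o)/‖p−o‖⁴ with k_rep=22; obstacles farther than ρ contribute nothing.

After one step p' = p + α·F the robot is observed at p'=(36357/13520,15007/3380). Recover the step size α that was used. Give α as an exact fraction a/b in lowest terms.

α = 1/20

F_att = 5/4·(g−p) = 5/4·(-5,-9) = (-6.2500,-11.2500)
o1: d²=73 > ρ²=60 → inactive
o2: d²=52 ≤ ρ²=60; F_rep = 22·(4,6)/52² = (0.0325,0.0488)
o3: d²=85 > ρ²=60 → inactive
F = F_att + ΣF_rep = (-6.2175,-11.2012)
Δp = p'−p = (-0.3109,-0.5601); α = Δx/Fx = (-4203/13520) / (-4203/676) = 1/20
check: Δy/Fy = (-1893/3380) / (-1893/169) = 1/20 ✓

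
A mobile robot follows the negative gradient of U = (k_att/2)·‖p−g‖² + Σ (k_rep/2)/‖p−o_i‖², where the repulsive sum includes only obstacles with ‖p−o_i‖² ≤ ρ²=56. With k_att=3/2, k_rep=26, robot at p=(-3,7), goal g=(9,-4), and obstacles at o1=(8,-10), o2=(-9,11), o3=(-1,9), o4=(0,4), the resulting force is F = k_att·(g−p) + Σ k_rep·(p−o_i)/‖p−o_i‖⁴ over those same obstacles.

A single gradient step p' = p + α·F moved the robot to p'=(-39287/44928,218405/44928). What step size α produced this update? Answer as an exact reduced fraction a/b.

F_att = 3/2·(g−p) = 3/2·(12,-11) = (18.0000,-16.5000)
o1: d²=410 > ρ²=56 → inactive
o2: d²=52 ≤ ρ²=56; F_rep = 26·(6,-4)/52² = (0.0577,-0.0385)
o3: d²=8 ≤ ρ²=56; F_rep = 26·(-2,-2)/8² = (-0.8125,-0.8125)
o4: d²=18 ≤ ρ²=56; F_rep = 26·(-3,3)/18² = (-0.2407,0.2407)
F = F_att + ΣF_rep = (17.0045,-17.1102)
Δp = p'−p = (2.1256,-2.1388); α = Δx/Fx = (95497/44928) / (95497/5616) = 1/8
check: Δy/Fy = (-96091/44928) / (-96091/5616) = 1/8 ✓

α = 1/8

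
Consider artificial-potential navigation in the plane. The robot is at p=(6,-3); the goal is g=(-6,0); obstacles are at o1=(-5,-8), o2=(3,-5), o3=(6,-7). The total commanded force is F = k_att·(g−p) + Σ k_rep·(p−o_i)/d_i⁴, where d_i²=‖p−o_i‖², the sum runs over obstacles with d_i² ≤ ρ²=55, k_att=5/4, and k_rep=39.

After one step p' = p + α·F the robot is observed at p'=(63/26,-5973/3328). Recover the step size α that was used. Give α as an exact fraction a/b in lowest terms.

F_att = 5/4·(g−p) = 5/4·(-12,3) = (-15.0000,3.7500)
o1: d²=146 > ρ²=55 → inactive
o2: d²=13 ≤ ρ²=55; F_rep = 39·(3,2)/13² = (0.6923,0.4615)
o3: d²=16 ≤ ρ²=55; F_rep = 39·(0,4)/16² = (0.0000,0.6094)
F = F_att + ΣF_rep = (-14.3077,4.8209)
Δp = p'−p = (-3.5769,1.2052); α = Δx/Fx = (-93/26) / (-186/13) = 1/4
check: Δy/Fy = (4011/3328) / (4011/832) = 1/4 ✓

α = 1/4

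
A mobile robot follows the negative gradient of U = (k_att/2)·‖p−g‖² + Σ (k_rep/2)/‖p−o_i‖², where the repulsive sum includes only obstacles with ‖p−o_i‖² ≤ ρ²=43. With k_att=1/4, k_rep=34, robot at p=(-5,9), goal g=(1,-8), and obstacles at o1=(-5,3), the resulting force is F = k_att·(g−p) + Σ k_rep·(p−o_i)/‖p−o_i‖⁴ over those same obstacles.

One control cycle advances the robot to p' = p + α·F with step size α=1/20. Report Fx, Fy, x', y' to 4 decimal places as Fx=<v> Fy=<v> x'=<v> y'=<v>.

F_att = 1/4·(g−p) = 1/4·(6,-17) = (1.5000,-4.2500)
o1: d²=36 ≤ ρ²=43; F_rep = 34·(0,6)/36² = (0.0000,0.1574)
F = F_att + ΣF_rep = (1.5000,-4.0926)
p' = p + 1/20·F = (-4.9250,8.7954)

Fx=1.5000 Fy=-4.0926 x'=-4.9250 y'=8.7954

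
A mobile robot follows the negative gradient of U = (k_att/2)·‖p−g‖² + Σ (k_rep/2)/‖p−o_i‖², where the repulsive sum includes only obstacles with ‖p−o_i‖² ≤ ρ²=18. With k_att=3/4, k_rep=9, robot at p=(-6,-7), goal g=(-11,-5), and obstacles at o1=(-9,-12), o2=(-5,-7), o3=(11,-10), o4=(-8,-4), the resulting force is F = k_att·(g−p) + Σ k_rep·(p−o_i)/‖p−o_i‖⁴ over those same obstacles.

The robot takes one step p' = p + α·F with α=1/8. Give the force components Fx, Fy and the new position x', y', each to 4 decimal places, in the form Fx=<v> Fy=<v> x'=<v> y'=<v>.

Fx=-12.6435 Fy=1.3402 x'=-7.5804 y'=-6.8325

F_att = 3/4·(g−p) = 3/4·(-5,2) = (-3.7500,1.5000)
o1: d²=34 > ρ²=18 → inactive
o2: d²=1 ≤ ρ²=18; F_rep = 9·(-1,0)/1² = (-9.0000,0.0000)
o3: d²=298 > ρ²=18 → inactive
o4: d²=13 ≤ ρ²=18; F_rep = 9·(2,-3)/13² = (0.1065,-0.1598)
F = F_att + ΣF_rep = (-12.6435,1.3402)
p' = p + 1/8·F = (-7.5804,-6.8325)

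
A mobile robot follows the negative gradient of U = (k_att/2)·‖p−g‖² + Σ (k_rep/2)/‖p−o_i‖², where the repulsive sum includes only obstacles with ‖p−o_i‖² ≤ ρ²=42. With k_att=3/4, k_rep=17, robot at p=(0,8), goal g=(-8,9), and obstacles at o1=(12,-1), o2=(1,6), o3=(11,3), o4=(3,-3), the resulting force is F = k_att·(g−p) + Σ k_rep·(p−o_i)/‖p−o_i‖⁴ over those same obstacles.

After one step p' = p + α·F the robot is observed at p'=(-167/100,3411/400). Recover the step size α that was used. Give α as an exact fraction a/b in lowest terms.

F_att = 3/4·(g−p) = 3/4·(-8,1) = (-6.0000,0.7500)
o1: d²=225 > ρ²=42 → inactive
o2: d²=5 ≤ ρ²=42; F_rep = 17·(-1,2)/5² = (-0.6800,1.3600)
o3: d²=146 > ρ²=42 → inactive
o4: d²=130 > ρ²=42 → inactive
F = F_att + ΣF_rep = (-6.6800,2.1100)
Δp = p'−p = (-1.6700,0.5275); α = Δx/Fx = (-167/100) / (-167/25) = 1/4
check: Δy/Fy = (211/400) / (211/100) = 1/4 ✓

α = 1/4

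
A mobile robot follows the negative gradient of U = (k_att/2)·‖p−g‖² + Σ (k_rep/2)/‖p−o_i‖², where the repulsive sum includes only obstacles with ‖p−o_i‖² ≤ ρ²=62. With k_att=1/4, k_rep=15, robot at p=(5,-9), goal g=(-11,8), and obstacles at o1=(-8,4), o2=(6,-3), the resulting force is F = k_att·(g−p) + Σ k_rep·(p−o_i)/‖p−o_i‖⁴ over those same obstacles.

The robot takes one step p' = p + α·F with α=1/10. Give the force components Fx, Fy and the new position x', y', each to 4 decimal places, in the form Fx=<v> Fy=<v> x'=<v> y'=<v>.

Fx=-4.0110 Fy=4.1843 x'=4.5989 y'=-8.5816

F_att = 1/4·(g−p) = 1/4·(-16,17) = (-4.0000,4.2500)
o1: d²=338 > ρ²=62 → inactive
o2: d²=37 ≤ ρ²=62; F_rep = 15·(-1,-6)/37² = (-0.0110,-0.0657)
F = F_att + ΣF_rep = (-4.0110,4.1843)
p' = p + 1/10·F = (4.5989,-8.5816)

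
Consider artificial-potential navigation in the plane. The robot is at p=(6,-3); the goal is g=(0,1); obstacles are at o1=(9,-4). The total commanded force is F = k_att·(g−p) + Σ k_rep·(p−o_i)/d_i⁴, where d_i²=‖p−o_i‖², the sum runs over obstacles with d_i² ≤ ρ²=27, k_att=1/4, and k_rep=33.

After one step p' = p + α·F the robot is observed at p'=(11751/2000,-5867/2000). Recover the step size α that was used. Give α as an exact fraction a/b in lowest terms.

F_att = 1/4·(g−p) = 1/4·(-6,4) = (-1.5000,1.0000)
o1: d²=10 ≤ ρ²=27; F_rep = 33·(-3,1)/10² = (-0.9900,0.3300)
F = F_att + ΣF_rep = (-2.4900,1.3300)
Δp = p'−p = (-0.1245,0.0665); α = Δx/Fx = (-249/2000) / (-249/100) = 1/20
check: Δy/Fy = (133/2000) / (133/100) = 1/20 ✓

α = 1/20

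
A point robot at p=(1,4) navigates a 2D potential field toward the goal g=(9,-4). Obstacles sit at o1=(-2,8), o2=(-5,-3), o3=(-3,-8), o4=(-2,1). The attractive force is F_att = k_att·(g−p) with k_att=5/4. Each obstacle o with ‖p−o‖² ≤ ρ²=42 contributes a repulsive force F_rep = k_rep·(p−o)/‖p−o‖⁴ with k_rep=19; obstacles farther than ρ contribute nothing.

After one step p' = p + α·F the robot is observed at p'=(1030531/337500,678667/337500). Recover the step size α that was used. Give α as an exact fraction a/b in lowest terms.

α = 1/5

F_att = 5/4·(g−p) = 5/4·(8,-8) = (10.0000,-10.0000)
o1: d²=25 ≤ ρ²=42; F_rep = 19·(3,-4)/25² = (0.0912,-0.1216)
o2: d²=85 > ρ²=42 → inactive
o3: d²=160 > ρ²=42 → inactive
o4: d²=18 ≤ ρ²=42; F_rep = 19·(3,3)/18² = (0.1759,0.1759)
F = F_att + ΣF_rep = (10.2671,-9.9457)
Δp = p'−p = (2.0534,-1.9891); α = Δx/Fx = (693031/337500) / (693031/67500) = 1/5
check: Δy/Fy = (-671333/337500) / (-671333/67500) = 1/5 ✓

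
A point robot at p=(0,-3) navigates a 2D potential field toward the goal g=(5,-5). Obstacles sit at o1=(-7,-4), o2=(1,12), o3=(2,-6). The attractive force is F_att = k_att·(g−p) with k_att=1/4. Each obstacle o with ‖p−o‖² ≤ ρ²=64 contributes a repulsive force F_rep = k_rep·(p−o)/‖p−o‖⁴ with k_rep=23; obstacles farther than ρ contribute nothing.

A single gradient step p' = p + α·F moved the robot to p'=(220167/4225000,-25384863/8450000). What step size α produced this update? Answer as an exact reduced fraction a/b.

α = 1/20

F_att = 1/4·(g−p) = 1/4·(5,-2) = (1.2500,-0.5000)
o1: d²=50 ≤ ρ²=64; F_rep = 23·(7,1)/50² = (0.0644,0.0092)
o2: d²=226 > ρ²=64 → inactive
o3: d²=13 ≤ ρ²=64; F_rep = 23·(-2,3)/13² = (-0.2722,0.4083)
F = F_att + ΣF_rep = (1.0422,-0.0825)
Δp = p'−p = (0.0521,-0.0041); α = Δx/Fx = (220167/4225000) / (220167/211250) = 1/20
check: Δy/Fy = (-34863/8450000) / (-34863/422500) = 1/20 ✓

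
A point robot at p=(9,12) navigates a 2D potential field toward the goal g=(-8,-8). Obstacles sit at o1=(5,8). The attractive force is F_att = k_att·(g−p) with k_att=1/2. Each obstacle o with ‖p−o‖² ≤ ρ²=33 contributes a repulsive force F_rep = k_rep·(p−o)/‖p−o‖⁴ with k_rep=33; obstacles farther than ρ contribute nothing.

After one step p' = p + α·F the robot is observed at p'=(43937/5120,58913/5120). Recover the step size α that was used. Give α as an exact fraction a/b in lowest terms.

F_att = 1/2·(g−p) = 1/2·(-17,-20) = (-8.5000,-10.0000)
o1: d²=32 ≤ ρ²=33; F_rep = 33·(4,4)/32² = (0.1289,0.1289)
F = F_att + ΣF_rep = (-8.3711,-9.8711)
Δp = p'−p = (-0.4186,-0.4936); α = Δx/Fx = (-2143/5120) / (-2143/256) = 1/20
check: Δy/Fy = (-2527/5120) / (-2527/256) = 1/20 ✓

α = 1/20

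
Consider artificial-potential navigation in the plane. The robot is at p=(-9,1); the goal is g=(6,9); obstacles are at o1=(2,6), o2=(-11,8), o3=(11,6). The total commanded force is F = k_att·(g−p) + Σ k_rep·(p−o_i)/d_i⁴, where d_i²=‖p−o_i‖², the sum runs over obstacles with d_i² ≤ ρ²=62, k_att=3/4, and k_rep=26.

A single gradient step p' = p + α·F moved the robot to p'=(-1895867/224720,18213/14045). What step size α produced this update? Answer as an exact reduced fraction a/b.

F_att = 3/4·(g−p) = 3/4·(15,8) = (11.2500,6.0000)
o1: d²=146 > ρ²=62 → inactive
o2: d²=53 ≤ ρ²=62; F_rep = 26·(2,-7)/53² = (0.0185,-0.0648)
o3: d²=425 > ρ²=62 → inactive
F = F_att + ΣF_rep = (11.2685,5.9352)
Δp = p'−p = (0.5634,0.2968); α = Δx/Fx = (126613/224720) / (126613/11236) = 1/20
check: Δy/Fy = (4168/14045) / (16672/2809) = 1/20 ✓

α = 1/20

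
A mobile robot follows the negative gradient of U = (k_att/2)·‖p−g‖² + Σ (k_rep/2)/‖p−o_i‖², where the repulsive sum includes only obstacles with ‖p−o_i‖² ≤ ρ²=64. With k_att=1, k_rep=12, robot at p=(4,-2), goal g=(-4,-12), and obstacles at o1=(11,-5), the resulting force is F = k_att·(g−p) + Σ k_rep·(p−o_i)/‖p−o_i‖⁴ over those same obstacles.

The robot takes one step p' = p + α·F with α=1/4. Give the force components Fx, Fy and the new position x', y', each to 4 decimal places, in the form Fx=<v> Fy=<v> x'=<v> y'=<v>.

F_att = 1·(g−p) = 1·(-8,-10) = (-8.0000,-10.0000)
o1: d²=58 ≤ ρ²=64; F_rep = 12·(-7,3)/58² = (-0.0250,0.0107)
F = F_att + ΣF_rep = (-8.0250,-9.9893)
p' = p + 1/4·F = (1.9938,-4.4973)

Fx=-8.0250 Fy=-9.9893 x'=1.9938 y'=-4.4973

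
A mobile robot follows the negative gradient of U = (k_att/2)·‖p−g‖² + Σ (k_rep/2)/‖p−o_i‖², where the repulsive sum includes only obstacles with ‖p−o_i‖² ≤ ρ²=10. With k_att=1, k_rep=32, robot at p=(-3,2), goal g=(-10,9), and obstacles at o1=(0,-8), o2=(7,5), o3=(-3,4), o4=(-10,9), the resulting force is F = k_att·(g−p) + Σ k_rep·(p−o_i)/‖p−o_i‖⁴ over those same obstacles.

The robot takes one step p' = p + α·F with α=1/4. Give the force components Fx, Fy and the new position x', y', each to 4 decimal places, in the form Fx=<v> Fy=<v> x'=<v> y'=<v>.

F_att = 1·(g−p) = 1·(-7,7) = (-7.0000,7.0000)
o1: d²=109 > ρ²=10 → inactive
o2: d²=109 > ρ²=10 → inactive
o3: d²=4 ≤ ρ²=10; F_rep = 32·(0,-2)/4² = (0.0000,-4.0000)
o4: d²=98 > ρ²=10 → inactive
F = F_att + ΣF_rep = (-7.0000,3.0000)
p' = p + 1/4·F = (-4.7500,2.7500)

Fx=-7.0000 Fy=3.0000 x'=-4.7500 y'=2.7500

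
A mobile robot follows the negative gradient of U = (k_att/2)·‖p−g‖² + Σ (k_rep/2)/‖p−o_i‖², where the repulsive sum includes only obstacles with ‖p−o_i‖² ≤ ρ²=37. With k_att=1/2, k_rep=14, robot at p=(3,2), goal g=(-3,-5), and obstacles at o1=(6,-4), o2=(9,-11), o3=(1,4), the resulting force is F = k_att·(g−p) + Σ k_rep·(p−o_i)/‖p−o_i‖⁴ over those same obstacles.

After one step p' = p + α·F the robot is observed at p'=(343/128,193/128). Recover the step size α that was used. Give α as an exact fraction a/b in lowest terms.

α = 1/8

F_att = 1/2·(g−p) = 1/2·(-6,-7) = (-3.0000,-3.5000)
o1: d²=45 > ρ²=37 → inactive
o2: d²=205 > ρ²=37 → inactive
o3: d²=8 ≤ ρ²=37; F_rep = 14·(2,-2)/8² = (0.4375,-0.4375)
F = F_att + ΣF_rep = (-2.5625,-3.9375)
Δp = p'−p = (-0.3203,-0.4922); α = Δx/Fx = (-41/128) / (-41/16) = 1/8
check: Δy/Fy = (-63/128) / (-63/16) = 1/8 ✓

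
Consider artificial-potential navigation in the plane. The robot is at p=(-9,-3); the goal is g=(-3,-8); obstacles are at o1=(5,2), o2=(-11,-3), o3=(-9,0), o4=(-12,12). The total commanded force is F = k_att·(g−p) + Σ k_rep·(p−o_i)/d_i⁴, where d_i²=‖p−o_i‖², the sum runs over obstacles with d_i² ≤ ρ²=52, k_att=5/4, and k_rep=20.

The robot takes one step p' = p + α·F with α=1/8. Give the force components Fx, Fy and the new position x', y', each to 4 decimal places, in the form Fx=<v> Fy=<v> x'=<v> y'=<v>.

Fx=10.0000 Fy=-6.9907 x'=-7.7500 y'=-3.8738

F_att = 5/4·(g−p) = 5/4·(6,-5) = (7.5000,-6.2500)
o1: d²=221 > ρ²=52 → inactive
o2: d²=4 ≤ ρ²=52; F_rep = 20·(2,0)/4² = (2.5000,0.0000)
o3: d²=9 ≤ ρ²=52; F_rep = 20·(0,-3)/9² = (0.0000,-0.7407)
o4: d²=234 > ρ²=52 → inactive
F = F_att + ΣF_rep = (10.0000,-6.9907)
p' = p + 1/8·F = (-7.7500,-3.8738)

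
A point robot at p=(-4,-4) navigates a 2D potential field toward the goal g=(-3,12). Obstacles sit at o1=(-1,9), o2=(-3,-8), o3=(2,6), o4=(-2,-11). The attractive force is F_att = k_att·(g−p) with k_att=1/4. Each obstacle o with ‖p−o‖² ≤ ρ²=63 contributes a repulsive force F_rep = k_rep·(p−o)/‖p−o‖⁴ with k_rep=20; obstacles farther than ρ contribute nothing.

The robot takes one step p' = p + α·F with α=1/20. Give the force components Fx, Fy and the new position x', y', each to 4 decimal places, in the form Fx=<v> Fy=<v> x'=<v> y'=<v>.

Fx=0.1666 Fy=4.3267 x'=-3.9917 y'=-3.7837

F_att = 1/4·(g−p) = 1/4·(1,16) = (0.2500,4.0000)
o1: d²=178 > ρ²=63 → inactive
o2: d²=17 ≤ ρ²=63; F_rep = 20·(-1,4)/17² = (-0.0692,0.2768)
o3: d²=136 > ρ²=63 → inactive
o4: d²=53 ≤ ρ²=63; F_rep = 20·(-2,7)/53² = (-0.0142,0.0498)
F = F_att + ΣF_rep = (0.1666,4.3267)
p' = p + 1/20·F = (-3.9917,-3.7837)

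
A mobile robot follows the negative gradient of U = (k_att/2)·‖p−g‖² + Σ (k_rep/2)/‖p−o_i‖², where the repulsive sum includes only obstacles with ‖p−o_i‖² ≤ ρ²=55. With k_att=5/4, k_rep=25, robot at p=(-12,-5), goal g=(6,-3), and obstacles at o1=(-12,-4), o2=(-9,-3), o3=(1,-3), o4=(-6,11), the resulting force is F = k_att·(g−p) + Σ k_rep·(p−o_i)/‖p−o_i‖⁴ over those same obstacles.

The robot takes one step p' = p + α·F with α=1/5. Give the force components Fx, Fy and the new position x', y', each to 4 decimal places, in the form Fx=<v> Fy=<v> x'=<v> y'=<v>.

F_att = 5/4·(g−p) = 5/4·(18,2) = (22.5000,2.5000)
o1: d²=1 ≤ ρ²=55; F_rep = 25·(0,-1)/1² = (0.0000,-25.0000)
o2: d²=13 ≤ ρ²=55; F_rep = 25·(-3,-2)/13² = (-0.4438,-0.2959)
o3: d²=173 > ρ²=55 → inactive
o4: d²=292 > ρ²=55 → inactive
F = F_att + ΣF_rep = (22.0562,-22.7959)
p' = p + 1/5·F = (-7.5888,-9.5592)

Fx=22.0562 Fy=-22.7959 x'=-7.5888 y'=-9.5592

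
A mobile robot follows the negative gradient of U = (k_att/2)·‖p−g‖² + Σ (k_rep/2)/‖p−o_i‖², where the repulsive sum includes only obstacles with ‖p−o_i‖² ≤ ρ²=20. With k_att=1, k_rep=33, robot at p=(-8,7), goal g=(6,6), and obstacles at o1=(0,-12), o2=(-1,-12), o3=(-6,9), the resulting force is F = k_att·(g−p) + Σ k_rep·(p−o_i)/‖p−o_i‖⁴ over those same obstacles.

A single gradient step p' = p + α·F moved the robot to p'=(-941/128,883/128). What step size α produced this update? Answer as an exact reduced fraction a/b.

F_att = 1·(g−p) = 1·(14,-1) = (14.0000,-1.0000)
o1: d²=425 > ρ²=20 → inactive
o2: d²=410 > ρ²=20 → inactive
o3: d²=8 ≤ ρ²=20; F_rep = 33·(-2,-2)/8² = (-1.0312,-1.0312)
F = F_att + ΣF_rep = (12.9688,-2.0312)
Δp = p'−p = (0.6484,-0.1016); α = Δx/Fx = (83/128) / (415/32) = 1/20
check: Δy/Fy = (-13/128) / (-65/32) = 1/20 ✓

α = 1/20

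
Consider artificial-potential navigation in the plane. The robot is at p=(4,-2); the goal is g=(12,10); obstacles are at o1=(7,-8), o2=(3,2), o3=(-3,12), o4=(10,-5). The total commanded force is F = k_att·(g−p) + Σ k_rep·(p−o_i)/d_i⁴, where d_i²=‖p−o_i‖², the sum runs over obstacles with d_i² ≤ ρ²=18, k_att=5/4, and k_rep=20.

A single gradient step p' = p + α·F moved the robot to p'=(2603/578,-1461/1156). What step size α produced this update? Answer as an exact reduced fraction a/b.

α = 1/20

F_att = 5/4·(g−p) = 5/4·(8,12) = (10.0000,15.0000)
o1: d²=45 > ρ²=18 → inactive
o2: d²=17 ≤ ρ²=18; F_rep = 20·(1,-4)/17² = (0.0692,-0.2768)
o3: d²=245 > ρ²=18 → inactive
o4: d²=45 > ρ²=18 → inactive
F = F_att + ΣF_rep = (10.0692,14.7232)
Δp = p'−p = (0.5035,0.7362); α = Δx/Fx = (291/578) / (2910/289) = 1/20
check: Δy/Fy = (851/1156) / (4255/289) = 1/20 ✓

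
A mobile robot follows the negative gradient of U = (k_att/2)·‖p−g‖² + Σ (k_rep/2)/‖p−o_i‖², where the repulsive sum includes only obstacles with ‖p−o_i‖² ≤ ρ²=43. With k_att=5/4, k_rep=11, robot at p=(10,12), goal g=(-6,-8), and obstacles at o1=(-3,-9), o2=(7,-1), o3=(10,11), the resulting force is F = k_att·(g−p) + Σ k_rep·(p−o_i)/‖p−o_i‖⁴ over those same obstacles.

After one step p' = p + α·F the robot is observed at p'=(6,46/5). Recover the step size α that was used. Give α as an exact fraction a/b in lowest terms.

F_att = 5/4·(g−p) = 5/4·(-16,-20) = (-20.0000,-25.0000)
o1: d²=610 > ρ²=43 → inactive
o2: d²=178 > ρ²=43 → inactive
o3: d²=1 ≤ ρ²=43; F_rep = 11·(0,1)/1² = (0.0000,11.0000)
F = F_att + ΣF_rep = (-20.0000,-14.0000)
Δp = p'−p = (-4.0000,-2.8000); α = Δx/Fx = (-4) / (-20) = 1/5
check: Δy/Fy = (-14/5) / (-14) = 1/5 ✓

α = 1/5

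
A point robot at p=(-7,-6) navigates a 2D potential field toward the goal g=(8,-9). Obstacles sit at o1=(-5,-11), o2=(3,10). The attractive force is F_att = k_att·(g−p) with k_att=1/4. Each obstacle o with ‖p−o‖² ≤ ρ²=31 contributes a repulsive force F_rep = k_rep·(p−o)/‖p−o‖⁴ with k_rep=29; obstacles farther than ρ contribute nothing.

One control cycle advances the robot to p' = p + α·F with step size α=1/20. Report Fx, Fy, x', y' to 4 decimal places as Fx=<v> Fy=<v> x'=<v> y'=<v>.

F_att = 1/4·(g−p) = 1/4·(15,-3) = (3.7500,-0.7500)
o1: d²=29 ≤ ρ²=31; F_rep = 29·(-2,5)/29² = (-0.0690,0.1724)
o2: d²=356 > ρ²=31 → inactive
F = F_att + ΣF_rep = (3.6810,-0.5776)
p' = p + 1/20·F = (-6.8159,-6.0289)

Fx=3.6810 Fy=-0.5776 x'=-6.8159 y'=-6.0289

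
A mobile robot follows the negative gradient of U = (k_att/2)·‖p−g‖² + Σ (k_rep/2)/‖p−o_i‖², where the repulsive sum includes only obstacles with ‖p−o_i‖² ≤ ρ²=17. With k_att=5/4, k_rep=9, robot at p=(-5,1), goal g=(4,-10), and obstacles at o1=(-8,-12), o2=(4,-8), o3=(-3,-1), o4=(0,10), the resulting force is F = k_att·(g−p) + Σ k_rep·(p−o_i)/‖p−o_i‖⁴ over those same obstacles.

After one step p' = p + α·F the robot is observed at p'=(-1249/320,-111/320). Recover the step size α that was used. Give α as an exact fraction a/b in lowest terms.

α = 1/10

F_att = 5/4·(g−p) = 5/4·(9,-11) = (11.2500,-13.7500)
o1: d²=178 > ρ²=17 → inactive
o2: d²=162 > ρ²=17 → inactive
o3: d²=8 ≤ ρ²=17; F_rep = 9·(-2,2)/8² = (-0.2812,0.2812)
o4: d²=106 > ρ²=17 → inactive
F = F_att + ΣF_rep = (10.9688,-13.4688)
Δp = p'−p = (1.0969,-1.3469); α = Δx/Fx = (351/320) / (351/32) = 1/10
check: Δy/Fy = (-431/320) / (-431/32) = 1/10 ✓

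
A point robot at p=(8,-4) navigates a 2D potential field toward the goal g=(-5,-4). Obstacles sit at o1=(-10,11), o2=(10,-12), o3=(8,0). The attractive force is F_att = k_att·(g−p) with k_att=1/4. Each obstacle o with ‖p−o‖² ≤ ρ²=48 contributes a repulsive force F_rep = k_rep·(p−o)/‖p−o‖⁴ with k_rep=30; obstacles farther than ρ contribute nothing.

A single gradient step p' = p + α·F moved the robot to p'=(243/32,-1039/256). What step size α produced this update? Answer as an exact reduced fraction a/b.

α = 1/8

F_att = 1/4·(g−p) = 1/4·(-13,0) = (-3.2500,0.0000)
o1: d²=549 > ρ²=48 → inactive
o2: d²=68 > ρ²=48 → inactive
o3: d²=16 ≤ ρ²=48; F_rep = 30·(0,-4)/16² = (0.0000,-0.4688)
F = F_att + ΣF_rep = (-3.2500,-0.4688)
Δp = p'−p = (-0.4062,-0.0586); α = Δx/Fx = (-13/32) / (-13/4) = 1/8
check: Δy/Fy = (-15/256) / (-15/32) = 1/8 ✓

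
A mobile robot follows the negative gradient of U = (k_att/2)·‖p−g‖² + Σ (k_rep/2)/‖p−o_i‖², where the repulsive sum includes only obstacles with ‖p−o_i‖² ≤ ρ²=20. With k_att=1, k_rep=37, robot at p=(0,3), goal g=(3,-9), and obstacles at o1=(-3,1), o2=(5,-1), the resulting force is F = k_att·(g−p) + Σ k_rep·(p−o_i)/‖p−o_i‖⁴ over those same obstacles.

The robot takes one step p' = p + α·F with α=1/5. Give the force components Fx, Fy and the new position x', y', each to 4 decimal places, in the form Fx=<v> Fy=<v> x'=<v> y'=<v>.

Fx=3.6568 Fy=-11.5621 x'=0.7314 y'=0.6876

F_att = 1·(g−p) = 1·(3,-12) = (3.0000,-12.0000)
o1: d²=13 ≤ ρ²=20; F_rep = 37·(3,2)/13² = (0.6568,0.4379)
o2: d²=41 > ρ²=20 → inactive
F = F_att + ΣF_rep = (3.6568,-11.5621)
p' = p + 1/5·F = (0.7314,0.6876)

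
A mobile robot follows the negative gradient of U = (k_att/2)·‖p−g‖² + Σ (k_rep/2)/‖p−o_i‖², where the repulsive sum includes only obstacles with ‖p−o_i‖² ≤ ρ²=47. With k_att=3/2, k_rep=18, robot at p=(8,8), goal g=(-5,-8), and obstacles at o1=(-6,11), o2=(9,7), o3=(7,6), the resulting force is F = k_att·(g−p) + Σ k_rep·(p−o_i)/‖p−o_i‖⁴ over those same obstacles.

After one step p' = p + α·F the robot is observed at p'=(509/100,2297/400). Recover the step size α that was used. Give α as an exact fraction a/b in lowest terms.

F_att = 3/2·(g−p) = 3/2·(-13,-16) = (-19.5000,-24.0000)
o1: d²=205 > ρ²=47 → inactive
o2: d²=2 ≤ ρ²=47; F_rep = 18·(-1,1)/2² = (-4.5000,4.5000)
o3: d²=5 ≤ ρ²=47; F_rep = 18·(1,2)/5² = (0.7200,1.4400)
F = F_att + ΣF_rep = (-23.2800,-18.0600)
Δp = p'−p = (-2.9100,-2.2575); α = Δx/Fx = (-291/100) / (-582/25) = 1/8
check: Δy/Fy = (-903/400) / (-903/50) = 1/8 ✓

α = 1/8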